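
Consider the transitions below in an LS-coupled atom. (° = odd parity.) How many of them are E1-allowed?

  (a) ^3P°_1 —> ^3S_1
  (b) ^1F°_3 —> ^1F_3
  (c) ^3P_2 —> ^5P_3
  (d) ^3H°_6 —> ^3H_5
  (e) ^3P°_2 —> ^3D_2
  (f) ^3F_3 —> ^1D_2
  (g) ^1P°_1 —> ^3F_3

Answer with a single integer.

4

(a) allowed
(b) allowed
(c) forbidden (parity, ΔS fail)
(d) allowed
(e) allowed
(f) forbidden (parity, ΔS fail)
(g) forbidden (ΔS, ΔL, ΔJ fail)
Total allowed: 4 of 7.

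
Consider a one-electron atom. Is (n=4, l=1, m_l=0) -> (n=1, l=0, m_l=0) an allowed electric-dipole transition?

Δl = 0 − 1 = -1; the E1 rule Δl = ±1 is ✓.
Δm_l = 0 − (0) = +0. E1 requires Δm_l = 0, ±1: ✓.
All E1 selection rules are satisfied.

allowed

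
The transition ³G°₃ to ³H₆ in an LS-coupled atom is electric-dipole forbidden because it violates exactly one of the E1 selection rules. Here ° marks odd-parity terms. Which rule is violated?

Initial level: S=1, L=4, J=3, parity odd. Final level: S=1, L=5, J=6, parity even.
ΔL = 0, ±1 (not L=0↔0): L: 4 → 5, ΔL = +1 — satisfied.
ΔJ = 0, ±1 (not J=0↔0): J: 3 → 6, ΔJ = +3 — violated.
Parity must change: odd → even — satisfied.
ΔS = 0: S: 1 → 1 — satisfied.

the ΔJ = 0, ±1 rule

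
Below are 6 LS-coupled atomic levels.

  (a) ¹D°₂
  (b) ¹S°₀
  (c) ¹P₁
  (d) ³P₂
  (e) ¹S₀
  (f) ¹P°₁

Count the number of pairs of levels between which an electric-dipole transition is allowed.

(a)–(b): forbidden (parity, ΔL, ΔJ).
(a)–(c): allowed.
(a)–(d): forbidden (ΔS).
(a)–(e): forbidden (ΔL, ΔJ).
(a)–(f): forbidden (parity).
(b)–(c): allowed.
(b)–(d): forbidden (ΔS, ΔJ).
(b)–(e): forbidden (ΔL, ΔJ).
(b)–(f): forbidden (parity).
(c)–(d): forbidden (parity, ΔS).
(c)–(e): forbidden (parity).
(c)–(f): allowed.
(d)–(e): forbidden (parity, ΔS, ΔJ).
(d)–(f): forbidden (ΔS).
(e)–(f): allowed.
Allowed pairs: 4 of 15.

4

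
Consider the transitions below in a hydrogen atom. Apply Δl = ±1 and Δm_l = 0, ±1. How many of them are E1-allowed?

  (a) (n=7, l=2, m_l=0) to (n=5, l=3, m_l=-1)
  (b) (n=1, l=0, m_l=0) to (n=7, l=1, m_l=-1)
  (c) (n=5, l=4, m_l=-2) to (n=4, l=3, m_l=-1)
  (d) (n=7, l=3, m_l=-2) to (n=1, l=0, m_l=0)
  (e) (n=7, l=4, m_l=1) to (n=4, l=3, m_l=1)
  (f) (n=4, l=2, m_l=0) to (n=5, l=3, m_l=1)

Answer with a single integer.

(a) allowed
(b) allowed
(c) allowed
(d) forbidden — Δl = -3 (E1 requires Δl = ±1); Δm_l = +2 (E1 requires Δm_l = 0, ±1)
(e) allowed
(f) allowed
Total allowed: 5 of 6.

5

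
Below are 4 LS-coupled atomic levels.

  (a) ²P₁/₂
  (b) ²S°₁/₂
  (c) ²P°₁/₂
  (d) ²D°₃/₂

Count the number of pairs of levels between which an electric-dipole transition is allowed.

(a)–(b): allowed.
(a)–(c): allowed.
(a)–(d): allowed.
(b)–(c): forbidden (parity).
(b)–(d): forbidden (parity, ΔL).
(c)–(d): forbidden (parity).
Allowed pairs: 3 of 6.

3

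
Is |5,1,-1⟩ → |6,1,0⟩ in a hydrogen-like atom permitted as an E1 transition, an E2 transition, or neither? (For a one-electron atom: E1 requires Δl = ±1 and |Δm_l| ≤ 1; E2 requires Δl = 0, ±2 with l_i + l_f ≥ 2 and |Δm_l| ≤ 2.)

Δl = 1 − 1 = +0; l_i + l_f = 2.
Δm_l = +1.
E1 (Δl = ±1, |Δm_l| ≤ 1): not satisfied.
E2 (Δl = 0,±2, l_i+l_f ≥ 2, |Δm_l| ≤ 2): satisfied.

E2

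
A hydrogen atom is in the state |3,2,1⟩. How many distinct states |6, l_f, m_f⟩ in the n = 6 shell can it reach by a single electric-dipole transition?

5

E1 requires Δl = ±1, so l_f ∈ {1, 3}; with 0 ≤ l_f ≤ n_f−1 = 5, the allowed l_f values are {1, 3}.
For l_f = 1: m_f ∈ {m_i−1, m_i, m_i+1} ∩ [−1, 1] = {0, 1} → 2 states.
For l_f = 3: m_f ∈ {m_i−1, m_i, m_i+1} ∩ [−3, 3] = {0, 1, 2} → 3 states.
Total: 5.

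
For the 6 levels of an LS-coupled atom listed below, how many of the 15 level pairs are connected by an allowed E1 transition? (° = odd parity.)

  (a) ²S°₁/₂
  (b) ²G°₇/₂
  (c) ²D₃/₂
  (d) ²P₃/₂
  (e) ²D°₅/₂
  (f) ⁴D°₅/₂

3

(a)–(b): forbidden (parity, ΔL, ΔJ).
(a)–(c): forbidden (ΔL).
(a)–(d): allowed.
(a)–(e): forbidden (parity, ΔL, ΔJ).
(a)–(f): forbidden (parity, ΔS, ΔL, ΔJ).
(b)–(c): forbidden (ΔL, ΔJ).
(b)–(d): forbidden (ΔL, ΔJ).
(b)–(e): forbidden (parity, ΔL).
(b)–(f): forbidden (parity, ΔS, ΔL).
(c)–(d): forbidden (parity).
(c)–(e): allowed.
(c)–(f): forbidden (ΔS).
(d)–(e): allowed.
(d)–(f): forbidden (ΔS).
(e)–(f): forbidden (parity, ΔS).
Allowed pairs: 3 of 15.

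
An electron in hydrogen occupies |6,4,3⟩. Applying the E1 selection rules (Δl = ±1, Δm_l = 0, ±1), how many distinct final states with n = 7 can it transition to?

E1 requires Δl = ±1, so l_f ∈ {3, 5}; with 0 ≤ l_f ≤ n_f−1 = 6, the allowed l_f values are {3, 5}.
For l_f = 3: m_f ∈ {m_i−1, m_i, m_i+1} ∩ [−3, 3] = {2, 3} → 2 states.
For l_f = 5: m_f ∈ {m_i−1, m_i, m_i+1} ∩ [−5, 5] = {2, 3, 4} → 3 states.
Total: 5.

5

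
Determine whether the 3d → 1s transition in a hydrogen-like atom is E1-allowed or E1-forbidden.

forbidden

l: 2 → 0 (Δl = -2). Δl = ±1 fails.
The transition is electric-dipole forbidden.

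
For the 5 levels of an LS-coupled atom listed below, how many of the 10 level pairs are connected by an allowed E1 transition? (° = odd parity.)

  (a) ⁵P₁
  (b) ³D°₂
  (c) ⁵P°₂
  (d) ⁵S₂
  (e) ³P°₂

2

(a)–(b): forbidden (ΔS).
(a)–(c): allowed.
(a)–(d): forbidden (parity).
(a)–(e): forbidden (ΔS).
(b)–(c): forbidden (parity, ΔS).
(b)–(d): forbidden (ΔS, ΔL).
(b)–(e): forbidden (parity).
(c)–(d): allowed.
(c)–(e): forbidden (parity, ΔS).
(d)–(e): forbidden (ΔS).
Allowed pairs: 2 of 10.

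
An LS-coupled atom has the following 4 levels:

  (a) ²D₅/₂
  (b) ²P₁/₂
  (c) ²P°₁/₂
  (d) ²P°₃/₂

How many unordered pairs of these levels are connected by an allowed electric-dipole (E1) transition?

3

(a)–(b): forbidden (parity, ΔJ).
(a)–(c): forbidden (ΔJ).
(a)–(d): allowed.
(b)–(c): allowed.
(b)–(d): allowed.
(c)–(d): forbidden (parity).
Allowed pairs: 3 of 6.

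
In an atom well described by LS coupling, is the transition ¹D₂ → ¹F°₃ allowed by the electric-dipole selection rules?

allowed

Reading off the term symbols: S 0→0, L 2→3, J 2→3, parity even→odd.
ΔL = 0, ±1 (not L=0↔0): L: 2 → 3, ΔL = +1 — ✓.
ΔS = 0: S: 0 → 0 — ✓.
ΔJ = 0, ±1 (not J=0↔0): J: 2 → 3, ΔJ = +1 — ✓.
Parity must change: even → odd — ✓.
All four E1 rules are satisfied.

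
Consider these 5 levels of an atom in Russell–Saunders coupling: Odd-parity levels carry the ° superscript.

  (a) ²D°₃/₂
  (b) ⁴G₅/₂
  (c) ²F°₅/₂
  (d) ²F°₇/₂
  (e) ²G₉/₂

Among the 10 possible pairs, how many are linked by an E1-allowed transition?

1

(a)–(b): forbidden (ΔS, ΔL).
(a)–(c): forbidden (parity).
(a)–(d): forbidden (parity, ΔJ).
(a)–(e): forbidden (ΔL, ΔJ).
(b)–(c): forbidden (ΔS).
(b)–(d): forbidden (ΔS).
(b)–(e): forbidden (parity, ΔS, ΔJ).
(c)–(d): forbidden (parity).
(c)–(e): forbidden (ΔJ).
(d)–(e): allowed.
Allowed pairs: 1 of 10.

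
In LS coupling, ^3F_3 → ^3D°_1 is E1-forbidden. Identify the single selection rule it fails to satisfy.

the ΔJ = 0, ±1 rule

ΔJ = 0, ±1 (not J=0↔0): J: 3 → 1, ΔJ = -2 — ✗.
Parity must change: even → odd — ✓.
ΔS = 0: S: 1 → 1 — ✓.
ΔL = 0, ±1 (not L=0↔0): L: 3 → 2, ΔL = -1 — ✓.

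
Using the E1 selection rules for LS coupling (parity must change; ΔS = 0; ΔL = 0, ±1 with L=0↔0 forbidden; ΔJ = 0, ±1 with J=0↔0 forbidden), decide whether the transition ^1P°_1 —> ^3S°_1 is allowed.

Initial level: S=0, L=1, J=1, parity odd. Final level: S=1, L=0, J=1, parity odd.
ΔL = 0, ±1 (not L=0↔0): L: 1 → 0, ΔL = -1 — ok.
ΔS = 0: S: 0 → 1 — fails.
Parity must change: odd → odd — fails.
ΔJ = 0, ±1 (not J=0↔0): J: 1 → 1, ΔJ = +0 — ok.
Rule(s) violated: parity, ΔS.

forbidden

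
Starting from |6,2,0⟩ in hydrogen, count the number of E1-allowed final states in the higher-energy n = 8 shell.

E1 requires Δl = ±1, so l_f ∈ {1, 3}; with 0 ≤ l_f ≤ n_f−1 = 7, the allowed l_f values are {1, 3}.
For l_f = 1: m_f ∈ {m_i−1, m_i, m_i+1} ∩ [−1, 1] = {-1, 0, 1} → 3 states.
For l_f = 3: m_f ∈ {m_i−1, m_i, m_i+1} ∩ [−3, 3] = {-1, 0, 1} → 3 states.
Total: 6.

6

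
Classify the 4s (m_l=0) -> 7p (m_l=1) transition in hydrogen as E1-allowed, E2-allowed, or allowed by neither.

Δl = 1 − 0 = +1; l_i + l_f = 1.
Δm_l = +1.
E1 (Δl = ±1, |Δm_l| ≤ 1): satisfied.
E2 (Δl = 0,±2, l_i+l_f ≥ 2, |Δm_l| ≤ 2): not satisfied.

E1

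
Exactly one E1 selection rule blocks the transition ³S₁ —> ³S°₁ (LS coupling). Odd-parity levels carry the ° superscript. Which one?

the L=0 ↔ L=0 exclusion

Reading off the term symbols: S 1→1, L 0→0, J 1→1, parity even→odd.
Parity must change: even → odd — ok.
ΔS = 0: S: 1 → 1 — ok.
ΔL = 0, ±1 (not L=0↔0): L: 0 → 0, ΔL = +0 — fails.
ΔJ = 0, ±1 (not J=0↔0): J: 1 → 1, ΔJ = +0 — ok.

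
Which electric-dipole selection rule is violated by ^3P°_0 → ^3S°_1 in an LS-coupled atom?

Parity must change: odd → odd — fails.
ΔS = 0: S: 1 → 1 — passes.
ΔL = 0, ±1 (not L=0↔0): L: 1 → 0, ΔL = -1 — passes.
ΔJ = 0, ±1 (not J=0↔0): J: 0 → 1, ΔJ = +1 — passes.

parity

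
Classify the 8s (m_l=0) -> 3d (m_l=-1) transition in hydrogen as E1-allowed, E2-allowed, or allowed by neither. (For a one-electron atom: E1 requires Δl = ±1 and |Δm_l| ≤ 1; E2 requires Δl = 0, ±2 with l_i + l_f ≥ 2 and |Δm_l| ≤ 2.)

Δl = 2 − 0 = +2; l_i + l_f = 2.
Δm_l = -1.
E1 (Δl = ±1, |Δm_l| ≤ 1): not satisfied.
E2 (Δl = 0,±2, l_i+l_f ≥ 2, |Δm_l| ≤ 2): satisfied.

E2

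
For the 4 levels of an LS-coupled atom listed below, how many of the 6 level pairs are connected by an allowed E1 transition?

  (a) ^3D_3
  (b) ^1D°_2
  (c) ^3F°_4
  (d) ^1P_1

(a)–(b): forbidden (ΔS).
(a)–(c): allowed.
(a)–(d): forbidden (parity, ΔS, ΔJ).
(b)–(c): forbidden (parity, ΔS, ΔJ).
(b)–(d): allowed.
(c)–(d): forbidden (ΔS, ΔL, ΔJ).
Allowed pairs: 2 of 6.

2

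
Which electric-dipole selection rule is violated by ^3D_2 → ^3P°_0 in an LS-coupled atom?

Parity must change: even → odd — ok.
ΔS = 0: S: 1 → 1 — ok.
ΔL = 0, ±1 (not L=0↔0): L: 2 → 1, ΔL = -1 — ok.
ΔJ = 0, ±1 (not J=0↔0): J: 2 → 0, ΔJ = -2 — fails.

the ΔJ = 0, ±1 rule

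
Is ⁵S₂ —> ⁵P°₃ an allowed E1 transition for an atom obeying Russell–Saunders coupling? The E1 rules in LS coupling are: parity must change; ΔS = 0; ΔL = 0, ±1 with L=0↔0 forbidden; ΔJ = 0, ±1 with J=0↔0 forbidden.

allowed

Parity must change: even → odd — passes.
ΔS = 0: S: 2 → 2 — passes.
ΔL = 0, ±1 (not L=0↔0): L: 0 → 1, ΔL = +1 — passes.
ΔJ = 0, ±1 (not J=0↔0): J: 2 → 3, ΔJ = +1 — passes.
All four E1 rules are satisfied.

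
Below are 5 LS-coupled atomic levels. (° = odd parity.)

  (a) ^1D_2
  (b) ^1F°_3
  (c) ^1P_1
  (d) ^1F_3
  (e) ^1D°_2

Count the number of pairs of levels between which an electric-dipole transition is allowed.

(a)–(b): allowed.
(a)–(c): forbidden (parity).
(a)–(d): forbidden (parity).
(a)–(e): allowed.
(b)–(c): forbidden (ΔL, ΔJ).
(b)–(d): allowed.
(b)–(e): forbidden (parity).
(c)–(d): forbidden (parity, ΔL, ΔJ).
(c)–(e): allowed.
(d)–(e): allowed.
Allowed pairs: 5 of 10.

5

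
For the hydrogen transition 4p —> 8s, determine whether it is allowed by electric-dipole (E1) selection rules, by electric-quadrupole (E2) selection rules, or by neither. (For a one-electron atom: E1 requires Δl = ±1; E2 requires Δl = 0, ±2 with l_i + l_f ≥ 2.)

Δl = 0 − 1 = -1; l_i + l_f = 1.
E1 (Δl = ±1): satisfied.
E2 (Δl = 0,±2, l_i+l_f ≥ 2): not satisfied.

E1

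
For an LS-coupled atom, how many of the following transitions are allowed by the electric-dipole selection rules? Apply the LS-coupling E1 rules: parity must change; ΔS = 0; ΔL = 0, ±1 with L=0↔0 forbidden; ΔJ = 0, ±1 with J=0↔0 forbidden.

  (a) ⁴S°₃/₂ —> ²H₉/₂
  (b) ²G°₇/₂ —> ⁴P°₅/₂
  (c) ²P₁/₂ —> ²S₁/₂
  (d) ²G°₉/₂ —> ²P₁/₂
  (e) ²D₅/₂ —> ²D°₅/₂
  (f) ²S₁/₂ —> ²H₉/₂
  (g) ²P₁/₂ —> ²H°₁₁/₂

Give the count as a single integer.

1

(a) forbidden (ΔS, ΔL, ΔJ fail)
(b) forbidden (parity, ΔS, ΔL fail)
(c) forbidden (parity fails)
(d) forbidden (ΔL, ΔJ fail)
(e) allowed
(f) forbidden (parity, ΔL, ΔJ fail)
(g) forbidden (ΔL, ΔJ fail)
Total allowed: 1 of 7.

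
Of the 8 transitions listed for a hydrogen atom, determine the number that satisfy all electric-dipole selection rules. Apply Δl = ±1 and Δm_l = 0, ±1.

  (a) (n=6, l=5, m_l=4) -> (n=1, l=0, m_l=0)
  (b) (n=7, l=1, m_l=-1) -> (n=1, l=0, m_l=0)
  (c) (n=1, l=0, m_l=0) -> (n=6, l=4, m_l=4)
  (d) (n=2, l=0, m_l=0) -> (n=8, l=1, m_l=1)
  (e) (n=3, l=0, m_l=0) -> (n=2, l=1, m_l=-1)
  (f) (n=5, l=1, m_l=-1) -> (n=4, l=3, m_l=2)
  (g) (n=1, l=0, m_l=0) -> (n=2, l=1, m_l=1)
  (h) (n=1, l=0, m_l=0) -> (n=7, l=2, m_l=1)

4

(a) forbidden — Δl = -5 (E1 requires Δl = ±1); Δm_l = -4 (E1 requires Δm_l = 0, ±1)
(b) allowed
(c) forbidden — Δl = +4 (E1 requires Δl = ±1); Δm_l = +4 (E1 requires Δm_l = 0, ±1)
(d) allowed
(e) allowed
(f) forbidden — Δl = +2 (E1 requires Δl = ±1); Δm_l = +3 (E1 requires Δm_l = 0, ±1)
(g) allowed
(h) forbidden — Δl = +2 (E1 requires Δl = ±1)
Total allowed: 4 of 8.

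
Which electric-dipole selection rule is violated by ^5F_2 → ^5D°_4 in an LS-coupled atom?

the ΔJ = 0, ±1 rule

Initial level: S=2, L=3, J=2, parity even. Final level: S=2, L=2, J=4, parity odd.
Parity must change: even → odd — ok.
ΔS = 0: S: 2 → 2 — ok.
ΔL = 0, ±1 (not L=0↔0): L: 3 → 2, ΔL = -1 — ok.
ΔJ = 0, ±1 (not J=0↔0): J: 2 → 4, ΔJ = +2 — fails.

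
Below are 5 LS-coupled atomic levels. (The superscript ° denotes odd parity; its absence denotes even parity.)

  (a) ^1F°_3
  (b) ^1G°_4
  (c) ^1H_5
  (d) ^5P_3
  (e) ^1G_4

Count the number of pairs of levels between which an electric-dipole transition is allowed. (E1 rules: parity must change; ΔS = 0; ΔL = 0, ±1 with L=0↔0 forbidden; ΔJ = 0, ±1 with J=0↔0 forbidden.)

3

(a)–(b): forbidden (parity).
(a)–(c): forbidden (ΔL, ΔJ).
(a)–(d): forbidden (ΔS, ΔL).
(a)–(e): allowed.
(b)–(c): allowed.
(b)–(d): forbidden (ΔS, ΔL).
(b)–(e): allowed.
(c)–(d): forbidden (parity, ΔS, ΔL, ΔJ).
(c)–(e): forbidden (parity).
(d)–(e): forbidden (parity, ΔS, ΔL).
Allowed pairs: 3 of 10.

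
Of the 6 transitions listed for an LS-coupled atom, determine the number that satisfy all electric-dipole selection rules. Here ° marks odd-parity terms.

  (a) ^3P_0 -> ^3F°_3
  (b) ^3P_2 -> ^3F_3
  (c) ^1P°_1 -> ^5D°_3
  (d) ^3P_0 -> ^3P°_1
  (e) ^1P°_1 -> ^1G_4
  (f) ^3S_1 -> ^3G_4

(a) forbidden (ΔL, ΔJ fail)
(b) forbidden (parity, ΔL fail)
(c) forbidden (parity, ΔS, ΔJ fail)
(d) allowed
(e) forbidden (ΔL, ΔJ fail)
(f) forbidden (parity, ΔL, ΔJ fail)
Total allowed: 1 of 6.

1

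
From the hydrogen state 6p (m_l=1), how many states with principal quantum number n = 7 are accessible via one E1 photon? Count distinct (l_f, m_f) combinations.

E1 requires Δl = ±1, so l_f ∈ {0, 2}; with 0 ≤ l_f ≤ n_f−1 = 6, the allowed l_f values are {0, 2}.
For l_f = 0: m_f ∈ {m_i−1, m_i, m_i+1} ∩ [−0, 0] = {0} → 1 state.
For l_f = 2: m_f ∈ {m_i−1, m_i, m_i+1} ∩ [−2, 2] = {0, 1, 2} → 3 states.
Total: 4.

4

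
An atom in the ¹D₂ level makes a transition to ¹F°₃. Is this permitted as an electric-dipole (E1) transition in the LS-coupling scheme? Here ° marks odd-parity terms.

allowed

Parity must change: even → odd — ok.
ΔS = 0: S: 0 → 0 — ok.
ΔL = 0, ±1 (not L=0↔0): L: 2 → 3, ΔL = +1 — ok.
ΔJ = 0, ±1 (not J=0↔0): J: 2 → 3, ΔJ = +1 — ok.
All four E1 rules are satisfied.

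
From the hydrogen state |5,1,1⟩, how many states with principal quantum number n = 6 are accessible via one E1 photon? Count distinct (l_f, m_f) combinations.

4

E1 requires Δl = ±1, so l_f ∈ {0, 2}; with 0 ≤ l_f ≤ n_f−1 = 5, the allowed l_f values are {0, 2}.
For l_f = 0: m_f ∈ {m_i−1, m_i, m_i+1} ∩ [−0, 0] = {0} → 1 state.
For l_f = 2: m_f ∈ {m_i−1, m_i, m_i+1} ∩ [−2, 2] = {0, 1, 2} → 3 states.
Total: 4.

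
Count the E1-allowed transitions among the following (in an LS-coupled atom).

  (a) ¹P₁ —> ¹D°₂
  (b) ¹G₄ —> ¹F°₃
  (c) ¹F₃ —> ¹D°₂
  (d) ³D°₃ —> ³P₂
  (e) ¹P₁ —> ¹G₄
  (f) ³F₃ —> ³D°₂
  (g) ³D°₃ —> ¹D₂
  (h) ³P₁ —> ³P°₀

6

(a) allowed
(b) allowed
(c) allowed
(d) allowed
(e) forbidden (parity, ΔL, ΔJ fail)
(f) allowed
(g) forbidden (ΔS fails)
(h) allowed
Total allowed: 6 of 8.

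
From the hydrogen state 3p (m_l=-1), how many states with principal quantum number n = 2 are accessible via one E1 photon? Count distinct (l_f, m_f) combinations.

E1 requires Δl = ±1, so l_f ∈ {0, 2}; with 0 ≤ l_f ≤ n_f−1 = 1, the allowed l_f values are {0}.
For l_f = 0: m_f ∈ {m_i−1, m_i, m_i+1} ∩ [−0, 0] = {0} → 1 state.
Total: 1.

1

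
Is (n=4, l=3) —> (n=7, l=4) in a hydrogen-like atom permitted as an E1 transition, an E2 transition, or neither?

E1

Δl = 4 − 3 = +1; l_i + l_f = 7.
E1 (Δl = ±1): satisfied.
E2 (Δl = 0,±2, l_i+l_f ≥ 2): not satisfied.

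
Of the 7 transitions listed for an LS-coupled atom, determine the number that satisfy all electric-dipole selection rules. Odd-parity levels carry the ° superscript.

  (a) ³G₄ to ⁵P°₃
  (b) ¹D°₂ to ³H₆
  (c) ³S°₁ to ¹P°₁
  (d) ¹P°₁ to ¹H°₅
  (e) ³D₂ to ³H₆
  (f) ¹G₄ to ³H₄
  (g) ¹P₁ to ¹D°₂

(a) forbidden (ΔS, ΔL fail)
(b) forbidden (ΔS, ΔL, ΔJ fail)
(c) forbidden (parity, ΔS fail)
(d) forbidden (parity, ΔL, ΔJ fail)
(e) forbidden (parity, ΔL, ΔJ fail)
(f) forbidden (parity, ΔS fail)
(g) allowed
Total allowed: 1 of 7.

1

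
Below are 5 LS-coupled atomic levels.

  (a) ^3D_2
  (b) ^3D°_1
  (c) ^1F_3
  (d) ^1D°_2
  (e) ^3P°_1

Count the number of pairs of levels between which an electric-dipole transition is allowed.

(a)–(b): allowed.
(a)–(c): forbidden (parity, ΔS).
(a)–(d): forbidden (ΔS).
(a)–(e): allowed.
(b)–(c): forbidden (ΔS, ΔJ).
(b)–(d): forbidden (parity, ΔS).
(b)–(e): forbidden (parity).
(c)–(d): allowed.
(c)–(e): forbidden (ΔS, ΔL, ΔJ).
(d)–(e): forbidden (parity, ΔS).
Allowed pairs: 3 of 10.

3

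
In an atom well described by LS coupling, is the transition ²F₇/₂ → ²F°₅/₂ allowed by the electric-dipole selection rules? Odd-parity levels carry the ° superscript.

allowed

Parity must change: even → odd — satisfied.
ΔS = 0: S: 1/2 → 1/2 — satisfied.
ΔL = 0, ±1 (not L=0↔0): L: 3 → 3, ΔL = +0 — satisfied.
ΔJ = 0, ±1 (not J=0↔0): J: 7/2 → 5/2, ΔJ = -1 — satisfied.
All four E1 rules are satisfied.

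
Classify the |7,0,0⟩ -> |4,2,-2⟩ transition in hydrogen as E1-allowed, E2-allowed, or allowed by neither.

E2

Δl = 2 − 0 = +2; l_i + l_f = 2.
Δm_l = -2.
E1 (Δl = ±1, |Δm_l| ≤ 1): not satisfied.
E2 (Δl = 0,±2, l_i+l_f ≥ 2, |Δm_l| ≤ 2): satisfied.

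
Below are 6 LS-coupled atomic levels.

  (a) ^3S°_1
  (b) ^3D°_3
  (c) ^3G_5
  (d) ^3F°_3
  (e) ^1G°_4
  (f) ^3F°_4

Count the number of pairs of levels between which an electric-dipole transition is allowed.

1

(a)–(b): forbidden (parity, ΔL, ΔJ).
(a)–(c): forbidden (ΔL, ΔJ).
(a)–(d): forbidden (parity, ΔL, ΔJ).
(a)–(e): forbidden (parity, ΔS, ΔL, ΔJ).
(a)–(f): forbidden (parity, ΔL, ΔJ).
(b)–(c): forbidden (ΔL, ΔJ).
(b)–(d): forbidden (parity).
(b)–(e): forbidden (parity, ΔS, ΔL).
(b)–(f): forbidden (parity).
(c)–(d): forbidden (ΔJ).
(c)–(e): forbidden (ΔS).
(c)–(f): allowed.
(d)–(e): forbidden (parity, ΔS).
(d)–(f): forbidden (parity).
(e)–(f): forbidden (parity, ΔS).
Allowed pairs: 1 of 15.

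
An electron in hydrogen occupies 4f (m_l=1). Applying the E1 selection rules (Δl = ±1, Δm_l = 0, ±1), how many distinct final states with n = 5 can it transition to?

6

E1 requires Δl = ±1, so l_f ∈ {2, 4}; with 0 ≤ l_f ≤ n_f−1 = 4, the allowed l_f values are {2, 4}.
For l_f = 2: m_f ∈ {m_i−1, m_i, m_i+1} ∩ [−2, 2] = {0, 1, 2} → 3 states.
For l_f = 4: m_f ∈ {m_i−1, m_i, m_i+1} ∩ [−4, 4] = {0, 1, 2} → 3 states.
Total: 6.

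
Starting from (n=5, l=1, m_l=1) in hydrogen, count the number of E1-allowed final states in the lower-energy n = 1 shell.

E1 requires Δl = ±1, so l_f ∈ {0, 2}; with 0 ≤ l_f ≤ n_f−1 = 0, the allowed l_f values are {0}.
For l_f = 0: m_f ∈ {m_i−1, m_i, m_i+1} ∩ [−0, 0] = {0} → 1 state.
Total: 1.

1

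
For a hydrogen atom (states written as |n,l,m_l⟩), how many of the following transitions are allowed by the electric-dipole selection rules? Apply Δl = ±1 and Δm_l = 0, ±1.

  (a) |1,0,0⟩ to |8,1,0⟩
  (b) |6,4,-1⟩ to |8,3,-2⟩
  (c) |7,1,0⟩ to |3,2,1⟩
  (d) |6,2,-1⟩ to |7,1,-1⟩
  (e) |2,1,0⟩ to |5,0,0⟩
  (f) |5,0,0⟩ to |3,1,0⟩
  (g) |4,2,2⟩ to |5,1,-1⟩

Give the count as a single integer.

6

(a) allowed
(b) allowed
(c) allowed
(d) allowed
(e) allowed
(f) allowed
(g) forbidden — Δm_l = -3 (E1 requires Δm_l = 0, ±1)
Total allowed: 6 of 7.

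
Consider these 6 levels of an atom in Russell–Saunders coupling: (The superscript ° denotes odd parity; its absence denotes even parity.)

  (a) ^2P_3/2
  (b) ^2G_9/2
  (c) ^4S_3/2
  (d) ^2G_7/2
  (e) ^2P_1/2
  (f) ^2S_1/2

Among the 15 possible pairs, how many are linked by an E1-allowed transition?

(a)–(b): forbidden (parity, ΔL, ΔJ).
(a)–(c): forbidden (parity, ΔS).
(a)–(d): forbidden (parity, ΔL, ΔJ).
(a)–(e): forbidden (parity).
(a)–(f): forbidden (parity).
(b)–(c): forbidden (parity, ΔS, ΔL, ΔJ).
(b)–(d): forbidden (parity).
(b)–(e): forbidden (parity, ΔL, ΔJ).
(b)–(f): forbidden (parity, ΔL, ΔJ).
(c)–(d): forbidden (parity, ΔS, ΔL, ΔJ).
(c)–(e): forbidden (parity, ΔS).
(c)–(f): forbidden (parity, ΔS, ΔL).
(d)–(e): forbidden (parity, ΔL, ΔJ).
(d)–(f): forbidden (parity, ΔL, ΔJ).
(e)–(f): forbidden (parity).
Allowed pairs: 0 of 15.

0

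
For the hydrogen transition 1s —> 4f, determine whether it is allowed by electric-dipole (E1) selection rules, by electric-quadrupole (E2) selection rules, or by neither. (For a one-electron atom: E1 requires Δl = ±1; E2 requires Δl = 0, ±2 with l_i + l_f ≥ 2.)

Δl = 3 − 0 = +3; l_i + l_f = 3.
E1 (Δl = ±1): not satisfied.
E2 (Δl = 0,±2, l_i+l_f ≥ 2): not satisfied.

neither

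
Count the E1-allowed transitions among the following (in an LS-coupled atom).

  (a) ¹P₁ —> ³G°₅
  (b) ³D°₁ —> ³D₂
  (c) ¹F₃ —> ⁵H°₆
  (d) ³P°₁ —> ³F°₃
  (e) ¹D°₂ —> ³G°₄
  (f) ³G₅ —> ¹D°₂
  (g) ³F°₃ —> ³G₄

2

(a) forbidden (ΔS, ΔL, ΔJ fail)
(b) allowed
(c) forbidden (ΔS, ΔL, ΔJ fail)
(d) forbidden (parity, ΔL, ΔJ fail)
(e) forbidden (parity, ΔS, ΔL, ΔJ fail)
(f) forbidden (ΔS, ΔL, ΔJ fail)
(g) allowed
Total allowed: 2 of 7.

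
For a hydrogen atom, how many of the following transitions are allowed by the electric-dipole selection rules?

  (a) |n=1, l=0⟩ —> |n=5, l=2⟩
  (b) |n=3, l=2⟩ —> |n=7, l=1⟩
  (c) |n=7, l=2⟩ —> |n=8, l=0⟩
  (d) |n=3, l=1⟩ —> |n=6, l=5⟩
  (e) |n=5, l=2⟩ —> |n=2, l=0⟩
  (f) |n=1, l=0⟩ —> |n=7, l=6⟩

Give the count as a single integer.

1

(a) forbidden — Δl = +2 (E1 requires Δl = ±1)
(b) allowed
(c) forbidden — Δl = -2 (E1 requires Δl = ±1)
(d) forbidden — Δl = +4 (E1 requires Δl = ±1)
(e) forbidden — Δl = -2 (E1 requires Δl = ±1)
(f) forbidden — Δl = +6 (E1 requires Δl = ±1)
Total allowed: 1 of 6.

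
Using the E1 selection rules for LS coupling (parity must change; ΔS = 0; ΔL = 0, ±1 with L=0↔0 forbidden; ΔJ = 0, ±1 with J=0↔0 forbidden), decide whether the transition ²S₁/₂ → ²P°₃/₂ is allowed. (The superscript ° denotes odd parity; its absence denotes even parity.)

Initial level: S=1/2, L=0, J=1/2, parity even. Final level: S=1/2, L=1, J=3/2, parity odd.
Parity must change: even → odd — ✓.
ΔS = 0: S: 1/2 → 1/2 — ✓.
ΔL = 0, ±1 (not L=0↔0): L: 0 → 1, ΔL = +1 — ✓.
ΔJ = 0, ±1 (not J=0↔0): J: 1/2 → 3/2, ΔJ = +1 — ✓.
All four E1 rules are satisfied.

allowed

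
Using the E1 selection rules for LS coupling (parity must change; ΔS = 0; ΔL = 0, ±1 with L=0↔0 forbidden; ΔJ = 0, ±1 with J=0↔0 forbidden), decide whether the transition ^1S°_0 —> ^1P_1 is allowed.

allowed

Initial level: S=0, L=0, J=0, parity odd. Final level: S=0, L=1, J=1, parity even.
Parity must change: odd → even — ✓.
ΔL = 0, ±1 (not L=0↔0): L: 0 → 1, ΔL = +1 — ✓.
ΔJ = 0, ±1 (not J=0↔0): J: 0 → 1, ΔJ = +1 — ✓.
ΔS = 0: S: 0 → 0 — ✓.
All four E1 rules are satisfied.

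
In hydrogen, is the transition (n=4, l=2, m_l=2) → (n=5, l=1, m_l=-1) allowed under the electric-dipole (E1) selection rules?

l: 2 → 1 (Δl = -1). Δl = ±1 satisfied.
Δm_l = -1 − (2) = -3. E1 requires Δm_l = 0, ±1: violated.
The transition is electric-dipole forbidden.

forbidden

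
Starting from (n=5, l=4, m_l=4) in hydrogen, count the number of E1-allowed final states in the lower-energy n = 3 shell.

0

E1 requires l_f ∈ {3, 5}, but neither lies in [0, 2], so no final state is reachable.
Total: 0.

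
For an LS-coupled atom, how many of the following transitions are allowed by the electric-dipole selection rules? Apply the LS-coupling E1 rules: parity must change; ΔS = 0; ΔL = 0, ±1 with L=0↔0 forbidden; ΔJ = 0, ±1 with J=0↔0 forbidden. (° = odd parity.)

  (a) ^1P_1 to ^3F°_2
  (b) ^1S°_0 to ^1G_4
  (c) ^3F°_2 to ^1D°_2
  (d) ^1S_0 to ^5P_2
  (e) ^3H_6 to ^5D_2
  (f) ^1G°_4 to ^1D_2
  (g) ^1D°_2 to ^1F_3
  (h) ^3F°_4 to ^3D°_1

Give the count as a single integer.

(a) forbidden (ΔS, ΔL fail)
(b) forbidden (ΔL, ΔJ fail)
(c) forbidden (parity, ΔS fail)
(d) forbidden (parity, ΔS, ΔJ fail)
(e) forbidden (parity, ΔS, ΔL, ΔJ fail)
(f) forbidden (ΔL, ΔJ fail)
(g) allowed
(h) forbidden (parity, ΔJ fail)
Total allowed: 1 of 8.

1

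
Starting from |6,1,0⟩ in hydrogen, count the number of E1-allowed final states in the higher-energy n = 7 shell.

E1 requires Δl = ±1, so l_f ∈ {0, 2}; with 0 ≤ l_f ≤ n_f−1 = 6, the allowed l_f values are {0, 2}.
For l_f = 0: m_f ∈ {m_i−1, m_i, m_i+1} ∩ [−0, 0] = {0} → 1 state.
For l_f = 2: m_f ∈ {m_i−1, m_i, m_i+1} ∩ [−2, 2] = {-1, 0, 1} → 3 states.
Total: 4.

4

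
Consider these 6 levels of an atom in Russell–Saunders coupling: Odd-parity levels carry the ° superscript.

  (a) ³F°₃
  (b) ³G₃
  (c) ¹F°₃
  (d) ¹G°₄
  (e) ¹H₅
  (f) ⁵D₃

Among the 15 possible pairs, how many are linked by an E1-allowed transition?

2

(a)–(b): allowed.
(a)–(c): forbidden (parity, ΔS).
(a)–(d): forbidden (parity, ΔS).
(a)–(e): forbidden (ΔS, ΔL, ΔJ).
(a)–(f): forbidden (ΔS).
(b)–(c): forbidden (ΔS).
(b)–(d): forbidden (ΔS).
(b)–(e): forbidden (parity, ΔS, ΔJ).
(b)–(f): forbidden (parity, ΔS, ΔL).
(c)–(d): forbidden (parity).
(c)–(e): forbidden (ΔL, ΔJ).
(c)–(f): forbidden (ΔS).
(d)–(e): allowed.
(d)–(f): forbidden (ΔS, ΔL).
(e)–(f): forbidden (parity, ΔS, ΔL, ΔJ).
Allowed pairs: 2 of 15.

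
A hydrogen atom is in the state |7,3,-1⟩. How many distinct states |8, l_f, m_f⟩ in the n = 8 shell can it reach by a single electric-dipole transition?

E1 requires Δl = ±1, so l_f ∈ {2, 4}; with 0 ≤ l_f ≤ n_f−1 = 7, the allowed l_f values are {2, 4}.
For l_f = 2: m_f ∈ {m_i−1, m_i, m_i+1} ∩ [−2, 2] = {-2, -1, 0} → 3 states.
For l_f = 4: m_f ∈ {m_i−1, m_i, m_i+1} ∩ [−4, 4] = {-2, -1, 0} → 3 states.
Total: 6.

6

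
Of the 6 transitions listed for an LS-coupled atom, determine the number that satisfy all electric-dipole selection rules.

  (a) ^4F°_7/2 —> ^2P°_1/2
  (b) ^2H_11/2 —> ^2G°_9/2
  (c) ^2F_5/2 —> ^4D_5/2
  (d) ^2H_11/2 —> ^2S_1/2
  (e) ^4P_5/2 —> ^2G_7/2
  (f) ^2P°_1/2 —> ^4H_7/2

1

(a) forbidden (parity, ΔS, ΔL, ΔJ fail)
(b) allowed
(c) forbidden (parity, ΔS fail)
(d) forbidden (parity, ΔL, ΔJ fail)
(e) forbidden (parity, ΔS, ΔL fail)
(f) forbidden (ΔS, ΔL, ΔJ fail)
Total allowed: 1 of 6.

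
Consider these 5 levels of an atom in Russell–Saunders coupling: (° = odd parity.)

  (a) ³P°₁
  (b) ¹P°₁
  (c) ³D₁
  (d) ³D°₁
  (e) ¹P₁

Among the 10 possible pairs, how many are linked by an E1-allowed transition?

3

(a)–(b): forbidden (parity, ΔS).
(a)–(c): allowed.
(a)–(d): forbidden (parity).
(a)–(e): forbidden (ΔS).
(b)–(c): forbidden (ΔS).
(b)–(d): forbidden (parity, ΔS).
(b)–(e): allowed.
(c)–(d): allowed.
(c)–(e): forbidden (parity, ΔS).
(d)–(e): forbidden (ΔS).
Allowed pairs: 3 of 10.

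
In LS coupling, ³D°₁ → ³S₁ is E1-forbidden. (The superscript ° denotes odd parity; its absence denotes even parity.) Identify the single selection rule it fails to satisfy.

Parity must change: odd → even — ✓.
ΔS = 0: S: 1 → 1 — ✓.
ΔL = 0, ±1 (not L=0↔0): L: 2 → 0, ΔL = -2 — ✗.
ΔJ = 0, ±1 (not J=0↔0): J: 1 → 1, ΔJ = +0 — ✓.

the ΔL = 0, ±1 rule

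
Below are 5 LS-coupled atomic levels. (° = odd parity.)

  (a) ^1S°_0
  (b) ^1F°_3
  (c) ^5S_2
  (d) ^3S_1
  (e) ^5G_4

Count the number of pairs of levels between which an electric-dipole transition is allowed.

0

(a)–(b): forbidden (parity, ΔL, ΔJ).
(a)–(c): forbidden (ΔS, ΔL, ΔJ).
(a)–(d): forbidden (ΔS, ΔL).
(a)–(e): forbidden (ΔS, ΔL, ΔJ).
(b)–(c): forbidden (ΔS, ΔL).
(b)–(d): forbidden (ΔS, ΔL, ΔJ).
(b)–(e): forbidden (ΔS).
(c)–(d): forbidden (parity, ΔS, ΔL).
(c)–(e): forbidden (parity, ΔL, ΔJ).
(d)–(e): forbidden (parity, ΔS, ΔL, ΔJ).
Allowed pairs: 0 of 10.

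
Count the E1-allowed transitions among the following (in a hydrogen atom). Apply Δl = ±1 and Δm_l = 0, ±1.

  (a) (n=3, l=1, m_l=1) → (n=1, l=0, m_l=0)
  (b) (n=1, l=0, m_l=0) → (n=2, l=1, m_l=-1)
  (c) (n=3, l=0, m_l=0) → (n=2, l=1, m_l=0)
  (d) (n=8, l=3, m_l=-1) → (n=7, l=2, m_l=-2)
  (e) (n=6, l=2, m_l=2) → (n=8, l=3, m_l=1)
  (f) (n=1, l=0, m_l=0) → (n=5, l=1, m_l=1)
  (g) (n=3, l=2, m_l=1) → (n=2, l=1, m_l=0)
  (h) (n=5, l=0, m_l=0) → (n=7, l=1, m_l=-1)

8

(a) allowed
(b) allowed
(c) allowed
(d) allowed
(e) allowed
(f) allowed
(g) allowed
(h) allowed
Total allowed: 8 of 8.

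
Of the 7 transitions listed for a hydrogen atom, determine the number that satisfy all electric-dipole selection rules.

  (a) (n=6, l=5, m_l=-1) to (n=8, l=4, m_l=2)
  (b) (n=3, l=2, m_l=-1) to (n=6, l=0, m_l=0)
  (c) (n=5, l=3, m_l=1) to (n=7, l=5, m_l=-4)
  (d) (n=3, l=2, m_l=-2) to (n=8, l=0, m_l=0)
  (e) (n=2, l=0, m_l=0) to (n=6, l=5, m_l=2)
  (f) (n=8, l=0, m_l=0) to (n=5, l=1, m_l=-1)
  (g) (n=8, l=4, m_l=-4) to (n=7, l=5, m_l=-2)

(a) forbidden — Δm_l = +3 (E1 requires Δm_l = 0, ±1)
(b) forbidden — Δl = -2 (E1 requires Δl = ±1)
(c) forbidden — Δl = +2 (E1 requires Δl = ±1); Δm_l = -5 (E1 requires Δm_l = 0, ±1)
(d) forbidden — Δl = -2 (E1 requires Δl = ±1); Δm_l = +2 (E1 requires Δm_l = 0, ±1)
(e) forbidden — Δl = +5 (E1 requires Δl = ±1); Δm_l = +2 (E1 requires Δm_l = 0, ±1)
(f) allowed
(g) forbidden — Δm_l = +2 (E1 requires Δm_l = 0, ±1)
Total allowed: 1 of 7.

1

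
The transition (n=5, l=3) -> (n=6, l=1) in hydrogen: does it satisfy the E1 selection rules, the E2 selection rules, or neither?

E2

Δl = 1 − 3 = -2; l_i + l_f = 4.
E1 (Δl = ±1): not satisfied.
E2 (Δl = 0,±2, l_i+l_f ≥ 2): satisfied.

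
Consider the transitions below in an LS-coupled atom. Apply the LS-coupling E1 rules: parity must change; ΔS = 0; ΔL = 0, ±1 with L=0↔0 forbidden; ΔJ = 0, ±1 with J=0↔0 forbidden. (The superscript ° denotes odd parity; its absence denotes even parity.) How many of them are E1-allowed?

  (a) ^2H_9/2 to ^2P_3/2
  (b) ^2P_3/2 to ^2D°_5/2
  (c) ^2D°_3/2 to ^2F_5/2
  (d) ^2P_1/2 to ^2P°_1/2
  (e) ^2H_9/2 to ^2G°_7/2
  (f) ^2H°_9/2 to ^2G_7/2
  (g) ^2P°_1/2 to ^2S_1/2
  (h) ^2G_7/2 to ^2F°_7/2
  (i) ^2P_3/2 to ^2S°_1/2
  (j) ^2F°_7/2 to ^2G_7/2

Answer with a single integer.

(a) forbidden (parity, ΔL, ΔJ fail)
(b) allowed
(c) allowed
(d) allowed
(e) allowed
(f) allowed
(g) allowed
(h) allowed
(i) allowed
(j) allowed
Total allowed: 9 of 10.

9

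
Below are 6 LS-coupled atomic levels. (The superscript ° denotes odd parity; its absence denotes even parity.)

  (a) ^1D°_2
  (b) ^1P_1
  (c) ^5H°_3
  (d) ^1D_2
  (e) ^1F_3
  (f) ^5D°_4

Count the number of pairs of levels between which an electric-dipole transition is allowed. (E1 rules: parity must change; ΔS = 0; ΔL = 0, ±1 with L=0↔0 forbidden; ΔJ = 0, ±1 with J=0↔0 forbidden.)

3

(a)–(b): allowed.
(a)–(c): forbidden (parity, ΔS, ΔL).
(a)–(d): allowed.
(a)–(e): allowed.
(a)–(f): forbidden (parity, ΔS, ΔJ).
(b)–(c): forbidden (ΔS, ΔL, ΔJ).
(b)–(d): forbidden (parity).
(b)–(e): forbidden (parity, ΔL, ΔJ).
(b)–(f): forbidden (ΔS, ΔJ).
(c)–(d): forbidden (ΔS, ΔL).
(c)–(e): forbidden (ΔS, ΔL).
(c)–(f): forbidden (parity, ΔL).
(d)–(e): forbidden (parity).
(d)–(f): forbidden (ΔS, ΔJ).
(e)–(f): forbidden (ΔS).
Allowed pairs: 3 of 15.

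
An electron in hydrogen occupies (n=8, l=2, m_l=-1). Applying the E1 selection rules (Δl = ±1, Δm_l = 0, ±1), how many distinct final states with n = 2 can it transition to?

E1 requires Δl = ±1, so l_f ∈ {1, 3}; with 0 ≤ l_f ≤ n_f−1 = 1, the allowed l_f values are {1}.
For l_f = 1: m_f ∈ {m_i−1, m_i, m_i+1} ∩ [−1, 1] = {-1, 0} → 2 states.
Total: 2.

2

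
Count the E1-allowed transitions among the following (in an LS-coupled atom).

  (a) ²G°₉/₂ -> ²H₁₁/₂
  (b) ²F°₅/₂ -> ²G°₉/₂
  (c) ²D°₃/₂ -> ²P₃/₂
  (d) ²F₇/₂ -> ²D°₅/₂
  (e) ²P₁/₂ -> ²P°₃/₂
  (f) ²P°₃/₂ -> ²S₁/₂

5

(a) allowed
(b) forbidden (parity, ΔJ fail)
(c) allowed
(d) allowed
(e) allowed
(f) allowed
Total allowed: 5 of 6.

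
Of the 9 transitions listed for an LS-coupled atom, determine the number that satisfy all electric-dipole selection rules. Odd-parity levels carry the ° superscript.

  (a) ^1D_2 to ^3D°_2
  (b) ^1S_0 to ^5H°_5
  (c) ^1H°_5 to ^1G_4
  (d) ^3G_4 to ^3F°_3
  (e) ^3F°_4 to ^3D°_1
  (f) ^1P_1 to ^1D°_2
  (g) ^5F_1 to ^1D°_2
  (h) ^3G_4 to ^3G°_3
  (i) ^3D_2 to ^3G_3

(a) forbidden (ΔS fails)
(b) forbidden (ΔS, ΔL, ΔJ fail)
(c) allowed
(d) allowed
(e) forbidden (parity, ΔJ fail)
(f) allowed
(g) forbidden (ΔS fails)
(h) allowed
(i) forbidden (parity, ΔL fail)
Total allowed: 4 of 9.

4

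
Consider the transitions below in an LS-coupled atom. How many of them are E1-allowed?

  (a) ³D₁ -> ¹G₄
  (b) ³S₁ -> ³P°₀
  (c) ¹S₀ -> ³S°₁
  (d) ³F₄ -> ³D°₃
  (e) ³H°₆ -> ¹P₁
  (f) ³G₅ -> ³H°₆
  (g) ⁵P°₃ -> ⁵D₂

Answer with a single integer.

(a) forbidden (parity, ΔS, ΔL, ΔJ fail)
(b) allowed
(c) forbidden (ΔS, ΔL fail)
(d) allowed
(e) forbidden (ΔS, ΔL, ΔJ fail)
(f) allowed
(g) allowed
Total allowed: 4 of 7.

4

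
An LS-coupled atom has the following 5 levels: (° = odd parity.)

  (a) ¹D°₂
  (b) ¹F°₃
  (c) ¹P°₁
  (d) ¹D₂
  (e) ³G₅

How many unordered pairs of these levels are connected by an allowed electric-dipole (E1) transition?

3

(a)–(b): forbidden (parity).
(a)–(c): forbidden (parity).
(a)–(d): allowed.
(a)–(e): forbidden (ΔS, ΔL, ΔJ).
(b)–(c): forbidden (parity, ΔL, ΔJ).
(b)–(d): allowed.
(b)–(e): forbidden (ΔS, ΔJ).
(c)–(d): allowed.
(c)–(e): forbidden (ΔS, ΔL, ΔJ).
(d)–(e): forbidden (parity, ΔS, ΔL, ΔJ).
Allowed pairs: 3 of 10.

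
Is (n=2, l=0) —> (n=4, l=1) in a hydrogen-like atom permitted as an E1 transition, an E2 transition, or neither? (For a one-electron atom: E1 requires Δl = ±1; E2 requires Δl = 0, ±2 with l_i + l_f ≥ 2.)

Δl = 1 − 0 = +1; l_i + l_f = 1.
E1 (Δl = ±1): satisfied.
E2 (Δl = 0,±2, l_i+l_f ≥ 2): not satisfied.

E1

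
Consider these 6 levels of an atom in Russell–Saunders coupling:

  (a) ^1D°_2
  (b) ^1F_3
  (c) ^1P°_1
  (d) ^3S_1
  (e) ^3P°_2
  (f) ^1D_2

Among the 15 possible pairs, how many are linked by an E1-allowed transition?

4

(a)–(b): allowed.
(a)–(c): forbidden (parity).
(a)–(d): forbidden (ΔS, ΔL).
(a)–(e): forbidden (parity, ΔS).
(a)–(f): allowed.
(b)–(c): forbidden (ΔL, ΔJ).
(b)–(d): forbidden (parity, ΔS, ΔL, ΔJ).
(b)–(e): forbidden (ΔS, ΔL).
(b)–(f): forbidden (parity).
(c)–(d): forbidden (ΔS).
(c)–(e): forbidden (parity, ΔS).
(c)–(f): allowed.
(d)–(e): allowed.
(d)–(f): forbidden (parity, ΔS, ΔL).
(e)–(f): forbidden (ΔS).
Allowed pairs: 4 of 15.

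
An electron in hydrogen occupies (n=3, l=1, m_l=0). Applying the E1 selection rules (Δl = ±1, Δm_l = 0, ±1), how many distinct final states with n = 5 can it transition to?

E1 requires Δl = ±1, so l_f ∈ {0, 2}; with 0 ≤ l_f ≤ n_f−1 = 4, the allowed l_f values are {0, 2}.
For l_f = 0: m_f ∈ {m_i−1, m_i, m_i+1} ∩ [−0, 0] = {0} → 1 state.
For l_f = 2: m_f ∈ {m_i−1, m_i, m_i+1} ∩ [−2, 2] = {-1, 0, 1} → 3 states.
Total: 4.

4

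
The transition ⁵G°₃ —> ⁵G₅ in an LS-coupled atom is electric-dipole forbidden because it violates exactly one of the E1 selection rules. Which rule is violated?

the ΔJ = 0, ±1 rule

Reading off the term symbols: S 2→2, L 4→4, J 3→5, parity odd→even.
Parity must change: odd → even — ok.
ΔS = 0: S: 2 → 2 — ok.
ΔL = 0, ±1 (not L=0↔0): L: 4 → 4, ΔL = +0 — ok.
ΔJ = 0, ±1 (not J=0↔0): J: 3 → 5, ΔJ = +2 — fails.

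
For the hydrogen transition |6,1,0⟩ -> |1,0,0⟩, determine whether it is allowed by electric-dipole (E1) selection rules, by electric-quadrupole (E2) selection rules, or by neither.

Δl = 0 − 1 = -1; l_i + l_f = 1.
Δm_l = +0.
E1 (Δl = ±1, |Δm_l| ≤ 1): satisfied.
E2 (Δl = 0,±2, l_i+l_f ≥ 2, |Δm_l| ≤ 2): not satisfied.

E1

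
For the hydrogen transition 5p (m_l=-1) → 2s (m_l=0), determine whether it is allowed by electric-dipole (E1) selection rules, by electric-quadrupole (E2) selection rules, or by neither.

Δl = 0 − 1 = -1; l_i + l_f = 1.
Δm_l = +1.
E1 (Δl = ±1, |Δm_l| ≤ 1): satisfied.
E2 (Δl = 0,±2, l_i+l_f ≥ 2, |Δm_l| ≤ 2): not satisfied.

E1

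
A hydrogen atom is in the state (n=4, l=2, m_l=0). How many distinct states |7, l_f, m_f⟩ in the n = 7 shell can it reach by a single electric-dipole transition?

6

E1 requires Δl = ±1, so l_f ∈ {1, 3}; with 0 ≤ l_f ≤ n_f−1 = 6, the allowed l_f values are {1, 3}.
For l_f = 1: m_f ∈ {m_i−1, m_i, m_i+1} ∩ [−1, 1] = {-1, 0, 1} → 3 states.
For l_f = 3: m_f ∈ {m_i−1, m_i, m_i+1} ∩ [−3, 3] = {-1, 0, 1} → 3 states.
Total: 6.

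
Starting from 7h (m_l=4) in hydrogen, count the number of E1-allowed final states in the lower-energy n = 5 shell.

E1 requires Δl = ±1, so l_f ∈ {4, 6}; with 0 ≤ l_f ≤ n_f−1 = 4, the allowed l_f values are {4}.
For l_f = 4: m_f ∈ {m_i−1, m_i, m_i+1} ∩ [−4, 4] = {3, 4} → 2 states.
Total: 2.

2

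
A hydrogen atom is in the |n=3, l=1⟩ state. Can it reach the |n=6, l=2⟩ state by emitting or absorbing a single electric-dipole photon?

allowed

l: 1 → 2 (Δl = +1). Δl = ±1 passes.
All E1 selection rules are satisfied.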